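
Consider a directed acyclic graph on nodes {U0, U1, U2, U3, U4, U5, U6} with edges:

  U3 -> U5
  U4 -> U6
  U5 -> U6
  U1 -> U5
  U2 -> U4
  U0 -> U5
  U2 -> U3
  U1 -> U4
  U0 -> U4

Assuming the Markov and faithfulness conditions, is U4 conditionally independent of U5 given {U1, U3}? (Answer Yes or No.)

No

There are 4 undirected paths between U4 and U5; checking each against the conditioning set {U1, U3}:
Path 1: U4 ← U1 → U5
  U1 is a fork here and U1 is conditioned on, so the path is blocked at U1.
Path 2: U4 ← U0 → U5
  U0 is a fork and U0 is not conditioned on — no node blocks this path, so it is active.
Path 3: U4 ← U2 → U3 → U5
  U3 is a chain here and U3 is conditioned on, so the path is blocked at U3.
Path 4: U4 → U6 ← U5
  U6 is a collider here and neither U6 nor any of its descendants is conditioned on, so the collider stays closed — the path is blocked at U6.
Since the path U4 ← U0 → U5 is active, U4 and U5 are not d-separated given {U1, U3}.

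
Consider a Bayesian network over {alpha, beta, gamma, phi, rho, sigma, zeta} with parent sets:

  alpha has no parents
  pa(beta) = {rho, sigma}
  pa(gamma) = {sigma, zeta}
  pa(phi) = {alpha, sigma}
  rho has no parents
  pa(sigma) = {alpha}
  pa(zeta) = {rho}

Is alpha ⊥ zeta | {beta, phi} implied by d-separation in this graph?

We examine all 4 paths between alpha and zeta:
Path 1: alpha → phi ← sigma → gamma ← zeta
  gamma is a collider here and neither gamma nor any of its descendants is conditioned on, so the collider stays closed — the path is blocked at gamma.
Path 2: alpha → phi ← sigma → beta ← rho → zeta
  phi is a collider and phi is conditioned on, which opens it; sigma is a fork and sigma is not conditioned on; beta is a collider and beta is conditioned on, which opens it; rho is a fork and rho is not conditioned on — no node blocks this path, so it is active.
Path 3: alpha → sigma → gamma ← zeta
  gamma is a collider here and neither gamma nor any of its descendants is conditioned on, so the collider stays closed — the path is blocked at gamma.
Path 4: alpha → sigma → beta ← rho → zeta
  sigma is a chain and sigma is not conditioned on; beta is a collider and beta is conditioned on, which opens it; rho is a fork and rho is not conditioned on — no node blocks this path, so it is active.
Because an active path exists, alpha and zeta are not d-separated.

No — alpha and zeta are not d-separated given {beta, phi}.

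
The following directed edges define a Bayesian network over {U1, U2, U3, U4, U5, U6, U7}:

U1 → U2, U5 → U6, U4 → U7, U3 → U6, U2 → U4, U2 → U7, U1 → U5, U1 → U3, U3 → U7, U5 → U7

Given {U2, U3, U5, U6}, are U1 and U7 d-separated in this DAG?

Yes

Enumerating the 6 paths from U1 to U7 and testing each for blocking by {U2, U3, U5, U6}:
Path 1: U1 → U3 → U6 ← U5 → U7
  U3 is a chain here and U3 is conditioned on, so the path is blocked at U3.
Path 2: U1 → U3 → U7
  U3 is a chain here and U3 is conditioned on, so the path is blocked at U3.
Path 3: U1 → U5 → U6 ← U3 → U7
  U5 is a chain here and U5 is conditioned on, so the path is blocked at U5.
Path 4: U1 → U5 → U7
  U5 is a chain here and U5 is conditioned on, so the path is blocked at U5.
Path 5: U1 → U2 → U4 → U7
  U2 is a chain here and U2 is conditioned on, so the path is blocked at U2.
Path 6: U1 → U2 → U7
  U2 is a chain here and U2 is conditioned on, so the path is blocked at U2.
Every path is blocked, so U1 and U7 are d-separated given {U2, U3, U5, U6}.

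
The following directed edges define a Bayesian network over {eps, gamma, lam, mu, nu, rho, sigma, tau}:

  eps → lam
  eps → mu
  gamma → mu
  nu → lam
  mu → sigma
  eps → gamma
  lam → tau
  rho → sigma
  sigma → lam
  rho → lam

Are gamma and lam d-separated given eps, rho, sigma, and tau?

6 paths connect gamma and lam; each must be blocked for d-separation to hold:
Path 1: gamma → mu ← eps → lam
  eps is a fork here and eps is conditioned on, so the path is blocked at eps.
Path 2: gamma → mu → sigma → lam
  sigma is a chain here and sigma is conditioned on, so the path is blocked at sigma.
Path 3: gamma → mu → sigma ← rho → lam
  rho is a fork here and rho is conditioned on, so the path is blocked at rho.
Path 4: gamma ← eps → mu → sigma → lam
  eps is a fork here and eps is conditioned on, so the path is blocked at eps.
Path 5: gamma ← eps → mu → sigma ← rho → lam
  eps is a fork here and eps is conditioned on, so the path is blocked at eps.
Path 6: gamma ← eps → lam
  eps is a fork here and eps is conditioned on, so the path is blocked at eps.
All paths are blocked; gamma ⊥ lam | {eps, rho, sigma, tau} holds.

Yes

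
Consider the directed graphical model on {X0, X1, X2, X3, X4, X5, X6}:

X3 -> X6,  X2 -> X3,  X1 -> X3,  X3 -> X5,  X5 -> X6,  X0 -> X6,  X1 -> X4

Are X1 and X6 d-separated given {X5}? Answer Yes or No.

2 paths connect X1 and X6; each must be blocked for d-separation to hold:
Path 1: X1 → X3 → X5 → X6
  X5 is a chain here and X5 is conditioned on, so the path is blocked at X5.
Path 2: X1 → X3 → X6
  X3 is a chain and X3 is not conditioned on — no node blocks this path, so it is active.
Because an active path exists, X1 and X6 are not d-separated.

No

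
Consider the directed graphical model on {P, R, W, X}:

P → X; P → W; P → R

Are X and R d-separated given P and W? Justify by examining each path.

There is one path between X and R:
  1. X ← P → R — P:fork[blocks] ⇒ blocked
Since every path is blocked, d-separation holds.

Yes — X and R are d-separated given {P, W}.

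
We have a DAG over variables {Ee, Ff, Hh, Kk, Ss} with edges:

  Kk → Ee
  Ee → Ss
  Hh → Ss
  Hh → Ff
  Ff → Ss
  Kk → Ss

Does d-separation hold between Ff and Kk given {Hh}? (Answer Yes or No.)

Yes

We examine all 4 paths between Ff and Kk:
Path 1: Ff ← Hh → Ss ← Ee ← Kk
  Hh is a fork here and Hh is conditioned on, so the path is blocked at Hh.
Path 2: Ff ← Hh → Ss ← Kk
  Hh is a fork here and Hh is conditioned on, so the path is blocked at Hh.
Path 3: Ff → Ss ← Ee ← Kk
  Ss is a collider here and neither Ss nor any of its descendants is conditioned on, so the collider stays closed — the path is blocked at Ss.
Path 4: Ff → Ss ← Kk
  Ss is a collider here and neither Ss nor any of its descendants is conditioned on, so the collider stays closed — the path is blocked at Ss.
Since every path is blocked, d-separation holds.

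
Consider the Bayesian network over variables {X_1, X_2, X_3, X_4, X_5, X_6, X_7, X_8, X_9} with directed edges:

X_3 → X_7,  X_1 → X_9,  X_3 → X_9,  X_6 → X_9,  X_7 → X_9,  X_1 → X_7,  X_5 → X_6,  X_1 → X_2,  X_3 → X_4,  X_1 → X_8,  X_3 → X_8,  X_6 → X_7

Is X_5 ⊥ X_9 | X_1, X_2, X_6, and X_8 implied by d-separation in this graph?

Yes

We examine all 6 paths between X_5 and X_9:
  1. X_5 → X_6 → X_7 ← X_1 → X_8 ← X_3 → X_9 — X_6:chain[blocks]; X_7:collider[blocks]; X_1:fork[blocks]; X_8:collider[open]; X_3:fork[open] ⇒ blocked
  2. X_5 → X_6 → X_7 ← X_1 → X_9 — X_6:chain[blocks]; X_7:collider[blocks]; X_1:fork[blocks] ⇒ blocked
  3. X_5 → X_6 → X_7 ← X_3 → X_8 ← X_1 → X_9 — X_6:chain[blocks]; X_7:collider[blocks]; X_3:fork[open]; X_8:collider[open]; X_1:fork[blocks] ⇒ blocked
  4. X_5 → X_6 → X_7 ← X_3 → X_9 — X_6:chain[blocks]; X_7:collider[blocks]; X_3:fork[open] ⇒ blocked
  5. X_5 → X_6 → X_7 → X_9 — X_6:chain[blocks]; X_7:chain[open] ⇒ blocked
  6. X_5 → X_6 → X_9 — X_6:chain[blocks] ⇒ blocked
Every path is blocked, so X_5 and X_9 are d-separated given {X_1, X_2, X_6, X_8}.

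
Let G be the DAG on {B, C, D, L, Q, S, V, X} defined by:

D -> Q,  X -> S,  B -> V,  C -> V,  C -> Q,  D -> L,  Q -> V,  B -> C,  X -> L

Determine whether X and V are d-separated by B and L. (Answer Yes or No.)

Enumerating the 3 paths from X to V and testing each for blocking by {B, L}:
  1. X → L ← D → Q → V — L:collider[open]; D:fork[open]; Q:chain[open] ⇒ active
  2. X → L ← D → Q ← C → V — L:collider[open]; D:fork[open]; Q:collider[blocks]; C:fork[open] ⇒ blocked
  3. X → L ← D → Q ← C ← B → V — L:collider[open]; D:fork[open]; Q:collider[blocks]; C:chain[open]; B:fork[blocks] ⇒ blocked
Since the path X → L ← D → Q → V is active, X and V are not d-separated given {B, L}.

No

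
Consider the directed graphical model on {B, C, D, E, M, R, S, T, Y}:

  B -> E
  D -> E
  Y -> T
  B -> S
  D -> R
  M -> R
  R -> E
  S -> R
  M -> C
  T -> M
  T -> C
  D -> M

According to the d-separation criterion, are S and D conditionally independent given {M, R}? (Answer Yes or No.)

No — S and D are not d-separated given {M, R}.

There are 6 undirected paths between S and D; checking each against the conditioning set {M, R}:
Path 1: S → R ← M ← D
  M is a chain here and M is conditioned on, so the path is blocked at M.
Path 2: S → R ← D
  R is a collider and R is conditioned on, which opens it — no node blocks this path, so it is active.
Path 3: S → R → E ← D
  R is a chain here and R is conditioned on, so the path is blocked at R.
Path 4: S ← B → E ← D
  E is a collider here and neither E nor any of its descendants is conditioned on, so the collider stays closed — the path is blocked at E.
Path 5: S ← B → E ← R ← M ← D
  E is a collider here and neither E nor any of its descendants is conditioned on, so the collider stays closed — the path is blocked at E.
Path 6: S ← B → E ← R ← D
  E is a collider here and neither E nor any of its descendants is conditioned on, so the collider stays closed — the path is blocked at E.
Since the path S → R ← D is active, S and D are not d-separated given {M, R}.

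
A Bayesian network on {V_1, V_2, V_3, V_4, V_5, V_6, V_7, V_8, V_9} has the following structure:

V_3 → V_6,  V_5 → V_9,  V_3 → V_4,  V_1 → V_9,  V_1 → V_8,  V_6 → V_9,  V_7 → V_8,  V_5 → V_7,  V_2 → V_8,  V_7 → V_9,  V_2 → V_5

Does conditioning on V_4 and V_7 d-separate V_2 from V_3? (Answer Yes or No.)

Yes

Enumerating the 6 paths from V_2 to V_3 and testing each for blocking by {V_4, V_7}:
Path 1: V_2 → V_5 → V_9 ← V_6 ← V_3
  V_9 is a collider here and neither V_9 nor any of its descendants is conditioned on, so the collider stays closed — the path is blocked at V_9.
Path 2: V_2 → V_5 → V_7 → V_9 ← V_6 ← V_3
  V_7 is a chain here and V_7 is conditioned on, so the path is blocked at V_7.
Path 3: V_2 → V_5 → V_7 → V_8 ← V_1 → V_9 ← V_6 ← V_3
  V_7 is a chain here and V_7 is conditioned on, so the path is blocked at V_7.
Path 4: V_2 → V_8 ← V_7 ← V_5 → V_9 ← V_6 ← V_3
  V_8 is a collider here and neither V_8 nor any of its descendants is conditioned on, so the collider stays closed — the path is blocked at V_8.
Path 5: V_2 → V_8 ← V_7 → V_9 ← V_6 ← V_3
  V_8 is a collider here and neither V_8 nor any of its descendants is conditioned on, so the collider stays closed — the path is blocked at V_8.
Path 6: V_2 → V_8 ← V_1 → V_9 ← V_6 ← V_3
  V_8 is a collider here and neither V_8 nor any of its descendants is conditioned on, so the collider stays closed — the path is blocked at V_8.
Every path is blocked, so V_2 and V_3 are d-separated given {V_4, V_7}.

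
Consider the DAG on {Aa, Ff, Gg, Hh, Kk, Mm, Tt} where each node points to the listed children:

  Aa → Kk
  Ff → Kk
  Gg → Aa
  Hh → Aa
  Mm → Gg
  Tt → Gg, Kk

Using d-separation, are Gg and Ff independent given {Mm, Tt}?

We examine all 2 paths between Gg and Ff:
Path 1: Gg ← Tt → Kk ← Ff
  Tt is a fork here and Tt is conditioned on, so the path is blocked at Tt.
Path 2: Gg → Aa → Kk ← Ff
  Kk is a collider here and neither Kk nor any of its descendants is conditioned on, so the collider stays closed — the path is blocked at Kk.
All paths are blocked; Gg ⊥ Ff | {Mm, Tt} holds.

Yes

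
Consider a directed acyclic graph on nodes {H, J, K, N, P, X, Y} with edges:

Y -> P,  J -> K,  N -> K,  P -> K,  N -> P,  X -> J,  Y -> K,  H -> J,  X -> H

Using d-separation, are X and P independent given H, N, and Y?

Yes

There are 6 undirected paths between X and P; checking each against the conditioning set {H, N, Y}:
  1. X → H → J → K ← P — H:chain[blocks]; J:chain[open]; K:collider[blocks] ⇒ blocked
  2. X → H → J → K ← Y → P — H:chain[blocks]; J:chain[open]; K:collider[blocks]; Y:fork[blocks] ⇒ blocked
  3. X → H → J → K ← N → P — H:chain[blocks]; J:chain[open]; K:collider[blocks]; N:fork[blocks] ⇒ blocked
  4. X → J → K ← P — J:chain[open]; K:collider[blocks] ⇒ blocked
  5. X → J → K ← Y → P — J:chain[open]; K:collider[blocks]; Y:fork[blocks] ⇒ blocked
  6. X → J → K ← N → P — J:chain[open]; K:collider[blocks]; N:fork[blocks] ⇒ blocked
All paths are blocked; X ⊥ P | {H, N, Y} holds.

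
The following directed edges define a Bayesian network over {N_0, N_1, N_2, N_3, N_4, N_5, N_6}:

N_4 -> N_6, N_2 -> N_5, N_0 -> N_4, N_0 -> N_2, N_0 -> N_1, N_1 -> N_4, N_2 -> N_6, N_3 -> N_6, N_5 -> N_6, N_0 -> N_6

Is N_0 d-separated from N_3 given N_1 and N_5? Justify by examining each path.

Enumerating the 5 paths from N_0 to N_3 and testing each for blocking by {N_1, N_5}:
  1. N_0 → N_6 ← N_3 — N_6:collider[blocks] ⇒ blocked
  2. N_0 → N_2 → N_6 ← N_3 — N_2:chain[open]; N_6:collider[blocks] ⇒ blocked
  3. N_0 → N_2 → N_5 → N_6 ← N_3 — N_2:chain[open]; N_5:chain[blocks]; N_6:collider[blocks] ⇒ blocked
  4. N_0 → N_1 → N_4 → N_6 ← N_3 — N_1:chain[blocks]; N_4:chain[open]; N_6:collider[blocks] ⇒ blocked
  5. N_0 → N_4 → N_6 ← N_3 — N_4:chain[open]; N_6:collider[blocks] ⇒ blocked
All paths are blocked; N_0 ⊥ N_3 | {N_1, N_5} holds.

Yes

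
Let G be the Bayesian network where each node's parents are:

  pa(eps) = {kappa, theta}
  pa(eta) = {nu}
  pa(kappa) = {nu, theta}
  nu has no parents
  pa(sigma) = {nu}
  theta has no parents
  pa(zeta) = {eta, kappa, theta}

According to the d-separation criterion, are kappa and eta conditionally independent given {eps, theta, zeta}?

Enumerating the 4 paths from kappa to eta and testing each for blocking by {eps, theta, zeta}:
Path 1: kappa → zeta ← eta
  zeta is a collider and zeta is conditioned on, which opens it — no node blocks this path, so it is active.
Path 2: kappa → eps ← theta → zeta ← eta
  theta is a fork here and theta is conditioned on, so the path is blocked at theta.
Path 3: kappa ← nu → eta
  nu is a fork and nu is not conditioned on — no node blocks this path, so it is active.
Path 4: kappa ← theta → zeta ← eta
  theta is a fork here and theta is conditioned on, so the path is blocked at theta.
Because an active path exists, kappa and eta are not d-separated.

No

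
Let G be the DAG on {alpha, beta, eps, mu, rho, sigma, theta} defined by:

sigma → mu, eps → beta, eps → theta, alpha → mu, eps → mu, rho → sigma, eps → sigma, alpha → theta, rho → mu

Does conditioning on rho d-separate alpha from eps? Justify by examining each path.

There are 4 undirected paths between alpha and eps; checking each against the conditioning set {rho}:
  1. alpha → theta ← eps — theta:collider[blocks] ⇒ blocked
  2. alpha → mu ← sigma ← eps — mu:collider[blocks]; sigma:chain[open] ⇒ blocked
  3. alpha → mu ← eps — mu:collider[blocks] ⇒ blocked
  4. alpha → mu ← rho → sigma ← eps — mu:collider[blocks]; rho:fork[blocks]; sigma:collider[blocks] ⇒ blocked
Every path is blocked, so alpha and eps are d-separated given {rho}.

Yes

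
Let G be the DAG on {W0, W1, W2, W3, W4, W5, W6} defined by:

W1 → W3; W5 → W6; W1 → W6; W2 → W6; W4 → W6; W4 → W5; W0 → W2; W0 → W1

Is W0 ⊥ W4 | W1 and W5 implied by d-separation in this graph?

There are 4 undirected paths between W0 and W4; checking each against the conditioning set {W1, W5}:
Path 1: W0 → W1 → W6 ← W4
  W1 is a chain here and W1 is conditioned on, so the path is blocked at W1.
Path 2: W0 → W1 → W6 ← W5 ← W4
  W1 is a chain here and W1 is conditioned on, so the path is blocked at W1.
Path 3: W0 → W2 → W6 ← W4
  W6 is a collider here and neither W6 nor any of its descendants is conditioned on, so the collider stays closed — the path is blocked at W6.
Path 4: W0 → W2 → W6 ← W5 ← W4
  W6 is a collider here and neither W6 nor any of its descendants is conditioned on, so the collider stays closed — the path is blocked at W6.
All paths are blocked; W0 ⊥ W4 | {W1, W5} holds.

Yes — W0 and W4 are d-separated given {W1, W5}.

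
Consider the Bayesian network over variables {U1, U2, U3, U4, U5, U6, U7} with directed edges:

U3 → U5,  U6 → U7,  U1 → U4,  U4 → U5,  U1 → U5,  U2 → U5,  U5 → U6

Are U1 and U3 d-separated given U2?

We examine all 2 paths between U1 and U3:
Path 1: U1 → U4 → U5 ← U3
  U5 is a collider here and neither U5 nor any of its descendants is conditioned on, so the collider stays closed — the path is blocked at U5.
Path 2: U1 → U5 ← U3
  U5 is a collider here and neither U5 nor any of its descendants is conditioned on, so the collider stays closed — the path is blocked at U5.
Every path is blocked, so U1 and U3 are d-separated given {U2}.

Yes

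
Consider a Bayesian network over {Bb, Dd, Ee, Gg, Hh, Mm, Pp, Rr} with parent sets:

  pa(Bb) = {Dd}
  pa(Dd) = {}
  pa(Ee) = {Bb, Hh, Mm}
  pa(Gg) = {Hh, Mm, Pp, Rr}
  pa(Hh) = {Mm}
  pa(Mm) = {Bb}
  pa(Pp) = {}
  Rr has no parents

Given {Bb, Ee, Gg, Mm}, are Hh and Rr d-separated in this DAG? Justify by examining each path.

No — Hh and Rr are not d-separated given {Bb, Ee, Gg, Mm}.

We examine all 4 paths between Hh and Rr:
Path 1: Hh → Gg ← Rr
  Gg is a collider and Gg is conditioned on, which opens it — no node blocks this path, so it is active.
Path 2: Hh → Ee ← Bb → Mm → Gg ← Rr
  Bb is a fork here and Bb is conditioned on, so the path is blocked at Bb.
Path 3: Hh → Ee ← Mm → Gg ← Rr
  Mm is a fork here and Mm is conditioned on, so the path is blocked at Mm.
Path 4: Hh ← Mm → Gg ← Rr
  Mm is a fork here and Mm is conditioned on, so the path is blocked at Mm.
Because an active path exists, Hh and Rr are not d-separated.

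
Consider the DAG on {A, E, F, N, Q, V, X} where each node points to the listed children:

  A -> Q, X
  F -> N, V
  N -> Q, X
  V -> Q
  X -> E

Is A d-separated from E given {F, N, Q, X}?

We examine all 3 paths between A and E:
  1. A → Q ← N → X → E — Q:collider[open]; N:fork[blocks]; X:chain[blocks] ⇒ blocked
  2. A → Q ← V ← F → N → X → E — Q:collider[open]; V:chain[open]; F:fork[blocks]; N:chain[blocks]; X:chain[blocks] ⇒ blocked
  3. A → X → E — X:chain[blocks] ⇒ blocked
Since every path is blocked, d-separation holds.

Yes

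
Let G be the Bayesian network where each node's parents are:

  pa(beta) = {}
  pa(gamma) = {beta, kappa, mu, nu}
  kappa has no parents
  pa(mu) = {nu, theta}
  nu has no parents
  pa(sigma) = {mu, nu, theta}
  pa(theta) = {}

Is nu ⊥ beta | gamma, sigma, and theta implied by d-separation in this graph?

No

There are 4 undirected paths between nu and beta; checking each against the conditioning set {gamma, sigma, theta}:
  1. nu → gamma ← beta — gamma:collider[open] ⇒ active
  2. nu → mu → gamma ← beta — mu:chain[open]; gamma:collider[open] ⇒ active
  3. nu → sigma ← theta → mu → gamma ← beta — sigma:collider[open]; theta:fork[blocks]; mu:chain[open]; gamma:collider[open] ⇒ blocked
  4. nu → sigma ← mu → gamma ← beta — sigma:collider[open]; mu:fork[open]; gamma:collider[open] ⇒ active
At least one path is unblocked, so d-separation fails.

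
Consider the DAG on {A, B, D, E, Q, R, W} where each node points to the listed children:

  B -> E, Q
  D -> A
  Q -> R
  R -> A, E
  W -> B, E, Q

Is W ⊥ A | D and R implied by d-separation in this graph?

We examine all 6 paths between W and A:
Path 1: W → Q → R → A
  R is a chain here and R is conditioned on, so the path is blocked at R.
Path 2: W → Q ← B → E ← R → A
  E is a collider here and neither E nor any of its descendants is conditioned on, so the collider stays closed — the path is blocked at E.
Path 3: W → E ← R → A
  E is a collider here and neither E nor any of its descendants is conditioned on, so the collider stays closed — the path is blocked at E.
Path 4: W → E ← B → Q → R → A
  E is a collider here and neither E nor any of its descendants is conditioned on, so the collider stays closed — the path is blocked at E.
Path 5: W → B → Q → R → A
  R is a chain here and R is conditioned on, so the path is blocked at R.
Path 6: W → B → E ← R → A
  E is a collider here and neither E nor any of its descendants is conditioned on, so the collider stays closed — the path is blocked at E.
All paths are blocked; W ⊥ A | {D, R} holds.

Yes — W and A are d-separated given {D, R}.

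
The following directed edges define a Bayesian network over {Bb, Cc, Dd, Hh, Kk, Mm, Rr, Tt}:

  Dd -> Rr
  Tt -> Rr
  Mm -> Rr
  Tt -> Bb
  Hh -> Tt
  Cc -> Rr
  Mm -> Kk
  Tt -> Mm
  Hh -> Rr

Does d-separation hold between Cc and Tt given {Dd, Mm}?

Yes

We examine all 3 paths between Cc and Tt:
  1. Cc → Rr ← Mm ← Tt — Rr:collider[blocks]; Mm:chain[blocks] ⇒ blocked
  2. Cc → Rr ← Hh → Tt — Rr:collider[blocks]; Hh:fork[open] ⇒ blocked
  3. Cc → Rr ← Tt — Rr:collider[blocks] ⇒ blocked
All paths are blocked; Cc ⊥ Tt | {Dd, Mm} holds.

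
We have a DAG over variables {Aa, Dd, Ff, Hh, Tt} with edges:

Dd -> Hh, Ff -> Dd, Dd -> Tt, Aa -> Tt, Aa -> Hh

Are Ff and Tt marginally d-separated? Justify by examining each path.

Enumerating the 2 paths from Ff to Tt and testing each for blocking by ∅:
  1. Ff → Dd → Hh ← Aa → Tt — Dd:chain[open]; Hh:collider[blocks]; Aa:fork[open] ⇒ blocked
  2. Ff → Dd → Tt — Dd:chain[open] ⇒ active
Since the path Ff → Dd → Tt is active, Ff and Tt are not d-separated given ∅.

No — Ff and Tt are not d-separated given ∅.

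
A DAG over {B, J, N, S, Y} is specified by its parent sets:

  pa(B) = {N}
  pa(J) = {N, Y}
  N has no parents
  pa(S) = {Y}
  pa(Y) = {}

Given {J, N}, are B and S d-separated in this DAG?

Yes

There is one path between B and S:
  1. B ← N → J ← Y → S — N:fork[blocks]; J:collider[open]; Y:fork[open] ⇒ blocked
Since every path is blocked, d-separation holds.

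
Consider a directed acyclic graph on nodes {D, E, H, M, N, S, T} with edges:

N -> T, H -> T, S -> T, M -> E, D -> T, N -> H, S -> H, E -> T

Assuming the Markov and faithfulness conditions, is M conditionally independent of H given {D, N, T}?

No

We examine all 3 paths between M and H:
Path 1: M → E → T ← N → H
  N is a fork here and N is conditioned on, so the path is blocked at N.
Path 2: M → E → T ← S → H
  E is a chain and E is not conditioned on; T is a collider and T is conditioned on, which opens it; S is a fork and S is not conditioned on — no node blocks this path, so it is active.
Path 3: M → E → T ← H
  E is a chain and E is not conditioned on; T is a collider and T is conditioned on, which opens it — no node blocks this path, so it is active.
At least one path is unblocked, so d-separation fails.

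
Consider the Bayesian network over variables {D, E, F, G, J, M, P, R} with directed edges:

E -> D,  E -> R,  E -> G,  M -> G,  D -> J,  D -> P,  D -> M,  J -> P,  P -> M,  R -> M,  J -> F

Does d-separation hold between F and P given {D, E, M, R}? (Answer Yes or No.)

There are 5 undirected paths between F and P; checking each against the conditioning set {D, E, M, R}:
Path 1: F ← J ← D ← E → G ← M ← P
  D is a chain here and D is conditioned on, so the path is blocked at D.
Path 2: F ← J ← D ← E → R → M ← P
  D is a chain here and D is conditioned on, so the path is blocked at D.
Path 3: F ← J ← D → P
  D is a fork here and D is conditioned on, so the path is blocked at D.
Path 4: F ← J ← D → M ← P
  D is a fork here and D is conditioned on, so the path is blocked at D.
Path 5: F ← J → P
  J is a fork and J is not conditioned on — no node blocks this path, so it is active.
Because an active path exists, F and P are not d-separated.

No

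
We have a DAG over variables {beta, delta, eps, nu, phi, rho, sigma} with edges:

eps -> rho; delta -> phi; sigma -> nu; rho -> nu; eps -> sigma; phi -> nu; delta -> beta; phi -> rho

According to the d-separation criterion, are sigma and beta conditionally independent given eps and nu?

Enumerating the 4 paths from sigma to beta and testing each for blocking by {eps, nu}:
Path 1: sigma → nu ← phi ← delta → beta
  nu is a collider and nu is conditioned on, which opens it; phi is a chain and phi is not conditioned on; delta is a fork and delta is not conditioned on — no node blocks this path, so it is active.
Path 2: sigma → nu ← rho ← phi ← delta → beta
  nu is a collider and nu is conditioned on, which opens it; rho is a chain and rho is not conditioned on; phi is a chain and phi is not conditioned on; delta is a fork and delta is not conditioned on — no node blocks this path, so it is active.
Path 3: sigma ← eps → rho ← phi ← delta → beta
  eps is a fork here and eps is conditioned on, so the path is blocked at eps.
Path 4: sigma ← eps → rho → nu ← phi ← delta → beta
  eps is a fork here and eps is conditioned on, so the path is blocked at eps.
At least one path is unblocked, so d-separation fails.

No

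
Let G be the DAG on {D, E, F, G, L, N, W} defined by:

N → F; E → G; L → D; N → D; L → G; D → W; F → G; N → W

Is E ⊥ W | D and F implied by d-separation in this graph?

Yes

We examine all 4 paths between E and W:
Path 1: E → G ← L → D ← N → W
  G is a collider here and neither G nor any of its descendants is conditioned on, so the collider stays closed — the path is blocked at G.
Path 2: E → G ← L → D → W
  G is a collider here and neither G nor any of its descendants is conditioned on, so the collider stays closed — the path is blocked at G.
Path 3: E → G ← F ← N → W
  G is a collider here and neither G nor any of its descendants is conditioned on, so the collider stays closed — the path is blocked at G.
Path 4: E → G ← F ← N → D → W
  G is a collider here and neither G nor any of its descendants is conditioned on, so the collider stays closed — the path is blocked at G.
Since every path is blocked, d-separation holds.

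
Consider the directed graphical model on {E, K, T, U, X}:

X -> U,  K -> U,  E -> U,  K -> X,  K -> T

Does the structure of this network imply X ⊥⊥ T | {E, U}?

2 paths connect X and T; each must be blocked for d-separation to hold:
  1. X → U ← K → T — U:collider[open]; K:fork[open] ⇒ active
  2. X ← K → T — K:fork[open] ⇒ active
Since the path X → U ← K → T is active, X and T are not d-separated given {E, U}.

No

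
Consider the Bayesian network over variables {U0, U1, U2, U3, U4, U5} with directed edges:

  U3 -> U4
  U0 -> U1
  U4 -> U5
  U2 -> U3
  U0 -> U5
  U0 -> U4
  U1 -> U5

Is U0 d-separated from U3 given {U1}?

Enumerating the 3 paths from U0 to U3 and testing each for blocking by {U1}:
Path 1: U0 → U4 ← U3
  U4 is a collider here and neither U4 nor any of its descendants is conditioned on, so the collider stays closed — the path is blocked at U4.
Path 2: U0 → U5 ← U4 ← U3
  U5 is a collider here and neither U5 nor any of its descendants is conditioned on, so the collider stays closed — the path is blocked at U5.
Path 3: U0 → U1 → U5 ← U4 ← U3
  U1 is a chain here and U1 is conditioned on, so the path is blocked at U1.
Every path is blocked, so U0 and U3 are d-separated given {U1}.

Yes — U0 and U3 are d-separated given {U1}.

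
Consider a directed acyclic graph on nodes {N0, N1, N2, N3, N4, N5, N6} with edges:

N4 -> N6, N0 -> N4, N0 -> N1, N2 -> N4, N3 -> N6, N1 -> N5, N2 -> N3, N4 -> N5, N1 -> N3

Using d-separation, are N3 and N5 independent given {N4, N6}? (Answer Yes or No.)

6 paths connect N3 and N5; each must be blocked for d-separation to hold:
Path 1: N3 ← N1 ← N0 → N4 → N5
  N4 is a chain here and N4 is conditioned on, so the path is blocked at N4.
Path 2: N3 ← N1 → N5
  N1 is a fork and N1 is not conditioned on — no node blocks this path, so it is active.
Path 3: N3 → N6 ← N4 ← N0 → N1 → N5
  N4 is a chain here and N4 is conditioned on, so the path is blocked at N4.
Path 4: N3 → N6 ← N4 → N5
  N4 is a fork here and N4 is conditioned on, so the path is blocked at N4.
Path 5: N3 ← N2 → N4 ← N0 → N1 → N5
  N2 is a fork and N2 is not conditioned on; N4 is a collider and N4 is conditioned on, which opens it; N0 is a fork and N0 is not conditioned on; N1 is a chain and N1 is not conditioned on — no node blocks this path, so it is active.
Path 6: N3 ← N2 → N4 → N5
  N4 is a chain here and N4 is conditioned on, so the path is blocked at N4.
Since the path N3 ← N1 → N5 is active, N3 and N5 are not d-separated given {N4, N6}.

No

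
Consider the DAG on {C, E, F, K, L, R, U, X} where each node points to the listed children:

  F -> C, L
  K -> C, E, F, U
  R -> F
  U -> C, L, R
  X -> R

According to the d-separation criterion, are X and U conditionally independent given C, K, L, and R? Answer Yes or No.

6 paths connect X and U; each must be blocked for d-separation to hold:
  1. X → R ← U — R:collider[open] ⇒ active
  2. X → R → F ← K → U — R:chain[blocks]; F:collider[open]; K:fork[blocks] ⇒ blocked
  3. X → R → F ← K → C ← U — R:chain[blocks]; F:collider[open]; K:fork[blocks]; C:collider[open] ⇒ blocked
  4. X → R → F → C ← U — R:chain[blocks]; F:chain[open]; C:collider[open] ⇒ blocked
  5. X → R → F → C ← K → U — R:chain[blocks]; F:chain[open]; C:collider[open]; K:fork[blocks] ⇒ blocked
  6. X → R → F → L ← U — R:chain[blocks]; F:chain[open]; L:collider[open] ⇒ blocked
Since the path X → R ← U is active, X and U are not d-separated given {C, K, L, R}.

No — X and U are not d-separated given {C, K, L, R}.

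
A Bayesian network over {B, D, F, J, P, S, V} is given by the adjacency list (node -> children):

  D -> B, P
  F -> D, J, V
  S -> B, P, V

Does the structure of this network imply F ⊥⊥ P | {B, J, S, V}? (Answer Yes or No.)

Enumerating the 4 paths from F to P and testing each for blocking by {B, J, S, V}:
Path 1: F → D → B ← S → P
  S is a fork here and S is conditioned on, so the path is blocked at S.
Path 2: F → D → P
  D is a chain and D is not conditioned on — no node blocks this path, so it is active.
Path 3: F → V ← S → B ← D → P
  S is a fork here and S is conditioned on, so the path is blocked at S.
Path 4: F → V ← S → P
  S is a fork here and S is conditioned on, so the path is blocked at S.
At least one path is unblocked, so d-separation fails.

No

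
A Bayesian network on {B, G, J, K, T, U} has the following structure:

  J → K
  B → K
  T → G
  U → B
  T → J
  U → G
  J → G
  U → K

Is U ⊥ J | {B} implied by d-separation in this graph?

4 paths connect U and J; each must be blocked for d-separation to hold:
  1. U → B → K ← J — B:chain[blocks]; K:collider[blocks] ⇒ blocked
  2. U → K ← J — K:collider[blocks] ⇒ blocked
  3. U → G ← T → J — G:collider[blocks]; T:fork[open] ⇒ blocked
  4. U → G ← J — G:collider[blocks] ⇒ blocked
Since every path is blocked, d-separation holds.

Yes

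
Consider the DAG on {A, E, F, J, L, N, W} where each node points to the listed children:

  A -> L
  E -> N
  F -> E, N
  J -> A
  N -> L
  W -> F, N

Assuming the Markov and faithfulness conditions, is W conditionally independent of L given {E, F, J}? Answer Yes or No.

There are 3 undirected paths between W and L; checking each against the conditioning set {E, F, J}:
Path 1: W → F → N → L
  F is a chain here and F is conditioned on, so the path is blocked at F.
Path 2: W → F → E → N → L
  F is a chain here and F is conditioned on, so the path is blocked at F.
Path 3: W → N → L
  N is a chain and N is not conditioned on — no node blocks this path, so it is active.
At least one path is unblocked, so d-separation fails.

No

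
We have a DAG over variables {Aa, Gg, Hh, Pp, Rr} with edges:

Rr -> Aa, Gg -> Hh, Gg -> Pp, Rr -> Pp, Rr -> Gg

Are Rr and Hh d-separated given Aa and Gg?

Yes

2 paths connect Rr and Hh; each must be blocked for d-separation to hold:
Path 1: Rr → Pp ← Gg → Hh
  Pp is a collider here and neither Pp nor any of its descendants is conditioned on, so the collider stays closed — the path is blocked at Pp.
Path 2: Rr → Gg → Hh
  Gg is a chain here and Gg is conditioned on, so the path is blocked at Gg.
Since every path is blocked, d-separation holds.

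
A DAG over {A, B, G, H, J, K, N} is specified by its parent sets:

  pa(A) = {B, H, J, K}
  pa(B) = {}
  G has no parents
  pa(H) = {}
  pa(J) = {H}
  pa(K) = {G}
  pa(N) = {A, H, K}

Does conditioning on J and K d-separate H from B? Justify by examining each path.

We examine all 4 paths between H and B:
Path 1: H → J → A ← B
  J is a chain here and J is conditioned on, so the path is blocked at J.
Path 2: H → N ← A ← B
  N is a collider here and neither N nor any of its descendants is conditioned on, so the collider stays closed — the path is blocked at N.
Path 3: H → N ← K → A ← B
  N is a collider here and neither N nor any of its descendants is conditioned on, so the collider stays closed — the path is blocked at N.
Path 4: H → A ← B
  A is a collider here and neither A nor any of its descendants is conditioned on, so the collider stays closed — the path is blocked at A.
Every path is blocked, so H and B are d-separated given {J, K}.

Yes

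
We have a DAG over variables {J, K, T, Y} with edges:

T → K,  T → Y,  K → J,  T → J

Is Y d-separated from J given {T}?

We examine all 2 paths between Y and J:
Path 1: Y ← T → J
  T is a fork here and T is conditioned on, so the path is blocked at T.
Path 2: Y ← T → K → J
  T is a fork here and T is conditioned on, so the path is blocked at T.
Since every path is blocked, d-separation holds.

Yes — Y and J are d-separated given {T}.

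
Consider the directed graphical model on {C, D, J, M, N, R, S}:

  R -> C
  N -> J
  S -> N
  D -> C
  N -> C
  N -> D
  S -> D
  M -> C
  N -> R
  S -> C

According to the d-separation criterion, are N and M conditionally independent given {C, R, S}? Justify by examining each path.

No

Enumerating the 6 paths from N to M and testing each for blocking by {C, R, S}:
Path 1: N → R → C ← M
  R is a chain here and R is conditioned on, so the path is blocked at R.
Path 2: N ← S → C ← M
  S is a fork here and S is conditioned on, so the path is blocked at S.
Path 3: N ← S → D → C ← M
  S is a fork here and S is conditioned on, so the path is blocked at S.
Path 4: N → C ← M
  C is a collider and C is conditioned on, which opens it — no node blocks this path, so it is active.
Path 5: N → D ← S → C ← M
  S is a fork here and S is conditioned on, so the path is blocked at S.
Path 6: N → D → C ← M
  D is a chain and D is not conditioned on; C is a collider and C is conditioned on, which opens it — no node blocks this path, so it is active.
Since the path N → C ← M is active, N and M are not d-separated given {C, R, S}.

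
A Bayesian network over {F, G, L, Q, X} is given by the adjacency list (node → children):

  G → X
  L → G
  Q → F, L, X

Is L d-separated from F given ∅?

We examine all 2 paths between L and F:
Path 1: L → G → X ← Q → F
  X is a collider here and neither X nor any of its descendants is conditioned on, so the collider stays closed — the path is blocked at X.
Path 2: L ← Q → F
  Q is a fork and Q is not conditioned on — no node blocks this path, so it is active.
Since the path L ← Q → F is active, L and F are not d-separated given ∅.

No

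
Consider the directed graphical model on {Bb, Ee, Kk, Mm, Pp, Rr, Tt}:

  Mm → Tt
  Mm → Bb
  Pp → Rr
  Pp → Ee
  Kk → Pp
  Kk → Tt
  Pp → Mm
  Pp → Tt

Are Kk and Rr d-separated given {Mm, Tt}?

No

We examine all 3 paths between Kk and Rr:
Path 1: Kk → Tt ← Mm ← Pp → Rr
  Mm is a chain here and Mm is conditioned on, so the path is blocked at Mm.
Path 2: Kk → Tt ← Pp → Rr
  Tt is a collider and Tt is conditioned on, which opens it; Pp is a fork and Pp is not conditioned on — no node blocks this path, so it is active.
Path 3: Kk → Pp → Rr
  Pp is a chain and Pp is not conditioned on — no node blocks this path, so it is active.
Since the path Kk → Tt ← Pp → Rr is active, Kk and Rr are not d-separated given {Mm, Tt}.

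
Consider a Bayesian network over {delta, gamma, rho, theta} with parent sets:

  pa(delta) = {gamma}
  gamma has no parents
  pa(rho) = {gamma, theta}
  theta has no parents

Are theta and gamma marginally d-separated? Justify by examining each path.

There is one path between theta and gamma:
Path 1: theta → rho ← gamma
  rho is a collider here and neither rho nor any of its descendants is conditioned on, so the collider stays closed — the path is blocked at rho.
Every path is blocked, so theta and gamma are d-separated given ∅.

Yes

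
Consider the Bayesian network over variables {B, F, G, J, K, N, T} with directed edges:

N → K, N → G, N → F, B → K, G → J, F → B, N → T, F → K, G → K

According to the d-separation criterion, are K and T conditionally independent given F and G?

Enumerating the 4 paths from K to T and testing each for blocking by {F, G}:
  1. K ← G ← N → T — G:chain[blocks]; N:fork[open] ⇒ blocked
  2. K ← N → T — N:fork[open] ⇒ active
  3. K ← F ← N → T — F:chain[blocks]; N:fork[open] ⇒ blocked
  4. K ← B ← F ← N → T — B:chain[open]; F:chain[blocks]; N:fork[open] ⇒ blocked
Since the path K ← N → T is active, K and T are not d-separated given {F, G}.

No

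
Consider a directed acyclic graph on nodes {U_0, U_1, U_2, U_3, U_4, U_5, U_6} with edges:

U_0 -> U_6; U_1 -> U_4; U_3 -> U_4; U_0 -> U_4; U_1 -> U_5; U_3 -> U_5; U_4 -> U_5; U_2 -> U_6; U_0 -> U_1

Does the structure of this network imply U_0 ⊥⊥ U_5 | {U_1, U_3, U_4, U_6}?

Enumerating the 6 paths from U_0 to U_5 and testing each for blocking by {U_1, U_3, U_4, U_6}:
Path 1: U_0 → U_4 ← U_3 → U_5
  U_3 is a fork here and U_3 is conditioned on, so the path is blocked at U_3.
Path 2: U_0 → U_4 → U_5
  U_4 is a chain here and U_4 is conditioned on, so the path is blocked at U_4.
Path 3: U_0 → U_4 ← U_1 → U_5
  U_1 is a fork here and U_1 is conditioned on, so the path is blocked at U_1.
Path 4: U_0 → U_1 → U_4 ← U_3 → U_5
  U_1 is a chain here and U_1 is conditioned on, so the path is blocked at U_1.
Path 5: U_0 → U_1 → U_4 → U_5
  U_1 is a chain here and U_1 is conditioned on, so the path is blocked at U_1.
Path 6: U_0 → U_1 → U_5
  U_1 is a chain here and U_1 is conditioned on, so the path is blocked at U_1.
All paths are blocked; U_0 ⊥ U_5 | {U_1, U_3, U_4, U_6} holds.

Yes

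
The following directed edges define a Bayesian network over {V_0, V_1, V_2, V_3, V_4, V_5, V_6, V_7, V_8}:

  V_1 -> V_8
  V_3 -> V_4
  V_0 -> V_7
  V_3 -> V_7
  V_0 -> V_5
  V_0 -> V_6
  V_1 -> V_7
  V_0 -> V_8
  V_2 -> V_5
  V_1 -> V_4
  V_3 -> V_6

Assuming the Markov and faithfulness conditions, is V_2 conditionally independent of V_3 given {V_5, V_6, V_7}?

5 paths connect V_2 and V_3; each must be blocked for d-separation to hold:
  1. V_2 → V_5 ← V_0 → V_6 ← V_3 — V_5:collider[open]; V_0:fork[open]; V_6:collider[open] ⇒ active
  2. V_2 → V_5 ← V_0 → V_7 ← V_1 → V_4 ← V_3 — V_5:collider[open]; V_0:fork[open]; V_7:collider[open]; V_1:fork[open]; V_4:collider[blocks] ⇒ blocked
  3. V_2 → V_5 ← V_0 → V_7 ← V_3 — V_5:collider[open]; V_0:fork[open]; V_7:collider[open] ⇒ active
  4. V_2 → V_5 ← V_0 → V_8 ← V_1 → V_4 ← V_3 — V_5:collider[open]; V_0:fork[open]; V_8:collider[blocks]; V_1:fork[open]; V_4:collider[blocks] ⇒ blocked
  5. V_2 → V_5 ← V_0 → V_8 ← V_1 → V_7 ← V_3 — V_5:collider[open]; V_0:fork[open]; V_8:collider[blocks]; V_1:fork[open]; V_7:collider[open] ⇒ blocked
At least one path is unblocked, so d-separation fails.

No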